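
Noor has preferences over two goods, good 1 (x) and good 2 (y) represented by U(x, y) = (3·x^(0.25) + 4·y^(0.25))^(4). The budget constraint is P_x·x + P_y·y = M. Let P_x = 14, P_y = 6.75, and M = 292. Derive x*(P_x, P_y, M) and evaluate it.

MU_x ∝ 3·x^(-0.75), MU_y ∝ 4·y^(-0.75), so MRS = (3/4)·(y/x)^(0.75) = P_x/P_y.
Solve for the ratio: y/x = [(4/3)·P_x/P_y]^(4/3).
Substitute y = (y/x)·x into the budget: x* = M/(P_x + P_y·(y/x)).
Numerically y/x = 3.881659, so x* = 292/(14 + 6.75·3.881659) = 7.2635.

x* = 7.2635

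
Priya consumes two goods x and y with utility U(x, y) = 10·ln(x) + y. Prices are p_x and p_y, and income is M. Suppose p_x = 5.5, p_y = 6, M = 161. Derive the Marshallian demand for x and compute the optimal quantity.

x* = 10.9091

MU_x = 10/x, MU_y = 1. Tangency: 10/x = p_x/p_y.
So x*(p_x,p_y) = 10·p_y/p_x, independent of income; and y* = (M − 10·p_y)/p_y.
At the given prices: x* = 10·6/5.5 = 10.9091.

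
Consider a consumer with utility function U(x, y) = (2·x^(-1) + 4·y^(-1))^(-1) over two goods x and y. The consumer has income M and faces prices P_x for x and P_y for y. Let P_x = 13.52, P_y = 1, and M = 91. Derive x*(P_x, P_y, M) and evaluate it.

x* = 4.8611

MRS = MU_x/MU_y = (1/2)·(y/x)^(2). Set equal to P_x/P_y.
Solve for the ratio: y/x = [2·P_x/P_y]^(0.5).
Substitute y = (y/x)·x into the budget: x* = M/(P_x + P_y·(y/x)).
Numerically y/x = 5.2, so x* = 91/(13.52 + 1·5.2) = 4.8611.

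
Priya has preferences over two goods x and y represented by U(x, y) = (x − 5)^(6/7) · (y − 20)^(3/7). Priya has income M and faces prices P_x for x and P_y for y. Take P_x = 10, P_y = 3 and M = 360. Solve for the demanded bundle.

x* = 21.6667, y* = 47.7778

This is Cobb-Douglas in (x−5, y−20): tangency gives 6/7·P_y·(y−20) = 3/7·P_x·(x−5).
After buying the subsistence bundle (5, 20), a share 2/3 of the remaining income goes to x: x* = 5 + 2/3·(M − 5P_x − 20P_y)/P_x.
Discretionary income = 360 − 5·10 − 20·3 = 250; x* = 5 + 2/3·250/10 = 21.6667; y* = 20 + 1/3·250/3 = 47.7778.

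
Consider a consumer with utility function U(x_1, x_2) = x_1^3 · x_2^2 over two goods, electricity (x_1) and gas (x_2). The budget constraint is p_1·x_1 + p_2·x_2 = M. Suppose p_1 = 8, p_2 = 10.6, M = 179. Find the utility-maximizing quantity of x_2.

x_2* = 6.7547

MU_x_1/MU_x_2 = (3·x_2)/(2·x_1); tangency sets this equal to p_1/p_2.
So 3·p_2·x_2 = 2·p_1·x_1; combined with the budget, a share 0.6 of income goes to x_1.
Demand: x_1*(p_1,p_2,M) = 0.6·M/p_1 and x_2* = 0.4·M/p_2.
At p_1=8, p_2=10.6, M=179: x_2* = 0.4·179/10.6 = 6.7547.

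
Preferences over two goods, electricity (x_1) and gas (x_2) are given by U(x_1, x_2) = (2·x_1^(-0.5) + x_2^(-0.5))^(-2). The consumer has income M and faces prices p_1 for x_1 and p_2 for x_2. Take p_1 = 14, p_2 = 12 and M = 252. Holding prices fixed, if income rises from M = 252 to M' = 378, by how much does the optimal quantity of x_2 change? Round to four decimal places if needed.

MU_x_1 ∝ 2·x_1^(-1.5), MU_x_2 ∝ x_2^(-1.5), so MRS = 2·(x_2/x_1)^(1.5) = p_1/p_2.
Hence x_2/x_1 = ((1/2)·p_1/p_2)^(1/(1.5)), i.e. raised to the 2/3 power.
With the ratio pinned down, the budget gives x_1* = M/(p_1 + p_2·(x_2/x_1)) and x_2* = (x_2/x_1)·x_1*.
Numerically x_2/x_1 = 0.698143, so x_1* = 252/(14 + 12·0.698143) = 11.2612 and x_2* = 0.698143·11.2612 = 7.8619.
At M' = 378: x_2* = 11.7929. Change: 11.7929 − 7.8619 = 3.931.

Δx_2* = 3.931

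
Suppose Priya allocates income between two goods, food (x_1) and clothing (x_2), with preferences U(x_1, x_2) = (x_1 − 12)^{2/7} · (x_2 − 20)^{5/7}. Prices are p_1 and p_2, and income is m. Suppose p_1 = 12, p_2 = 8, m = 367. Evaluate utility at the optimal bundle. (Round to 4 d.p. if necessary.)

Let x_1' = x_1−12, x_2' = x_2−20. MRS = (2/5)·x_2'/x_1' = p_1/p_2.
Substituting into the budget: x_1* = 12 + 2/7·(m − 12·p_1 − 20·p_2)/p_1, and x_2* = 20 + 5/7·(…)/p_2.
Discretionary income = 367 − 12·12 − 20·8 = 63; x_1* = 12 + 2/7·63/12 = 13.5; x_2* = 20 + 5/7·63/8 = 25.625.
Utility at the optimum: U(13.5, 25.625) = 3.8558.

V = 3.8558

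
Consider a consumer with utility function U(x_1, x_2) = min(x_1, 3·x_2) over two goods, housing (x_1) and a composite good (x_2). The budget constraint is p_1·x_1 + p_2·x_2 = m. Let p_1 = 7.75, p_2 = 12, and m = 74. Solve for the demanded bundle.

Leontief preferences: the optimum is at the kink where x_1/3 = x_2/1, i.e. x_2 = (1/3)·x_1.
Budget: p_1·x_1 + p_2·(1/3)·x_1 = m, so (3·p_1 + p_2)·x_1 = 3·m.
Demand: x_1*(p_1,p_2,m) = 3·m/(3·p_1 + p_2), x_2* = m/(3·p_1 + p_2).
Here 3·7.75 + 12 = 35.25, giving x_1* = 6.2979 and x_2* = 2.0993.

x_1* = 6.2979, x_2* = 2.0993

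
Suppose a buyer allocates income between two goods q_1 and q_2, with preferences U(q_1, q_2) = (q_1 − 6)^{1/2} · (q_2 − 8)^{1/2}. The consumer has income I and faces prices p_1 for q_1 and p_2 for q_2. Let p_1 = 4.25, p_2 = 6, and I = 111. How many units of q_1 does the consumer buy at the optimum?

q_1* = 10.4118

MRS = (q_2−8)/(q_1−6). Tangency with p_1/p_2 gives q_2−8 = (p_1/p_2)·(q_1−6).
Substituting into the budget: q_1* = 6 + 0.5·(I − 6·p_1 − 8·p_2)/p_1, and q_2* = 8 + 0.5·(…)/p_2.
Discretionary income = 111 − 6·4.25 − 8·6 = 37.5; q_1* = 6 + 0.5·37.5/4.25 = 10.4118.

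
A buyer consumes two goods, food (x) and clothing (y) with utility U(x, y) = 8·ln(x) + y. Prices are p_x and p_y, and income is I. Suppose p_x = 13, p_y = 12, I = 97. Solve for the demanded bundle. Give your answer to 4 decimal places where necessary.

MU_x = 8/x, MU_y = 1. Tangency: 8/x = p_x/p_y.
So x*(p_x,p_y) = 8·p_y/p_x, independent of income; and y* = (I − 8·p_y)/p_y.
At the given prices: x* = 8·12/13 = 7.3846, and y* = 0.0833.

x* = 7.3846, y* = 0.0833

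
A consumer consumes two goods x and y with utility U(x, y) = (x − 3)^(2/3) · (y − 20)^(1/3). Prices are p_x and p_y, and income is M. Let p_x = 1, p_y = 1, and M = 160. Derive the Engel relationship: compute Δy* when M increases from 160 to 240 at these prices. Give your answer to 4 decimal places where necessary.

Δy* = 26.6667

Let x' = x−3, y' = y−20. MRS = 2·y'/x' = p_x/p_y.
Substituting into the budget: x* = 3 + 2/3·(M − 3·p_x − 20·p_y)/p_x, and y* = 20 + 1/3·(…)/p_y.
Discretionary income = 160 − 3·1 − 20·1 = 137; y* = 20 + 1/3·137/1 = 65.6667.
At M' = 240: y* = 92.3333. Change: 92.3333 − 65.6667 = 26.6667.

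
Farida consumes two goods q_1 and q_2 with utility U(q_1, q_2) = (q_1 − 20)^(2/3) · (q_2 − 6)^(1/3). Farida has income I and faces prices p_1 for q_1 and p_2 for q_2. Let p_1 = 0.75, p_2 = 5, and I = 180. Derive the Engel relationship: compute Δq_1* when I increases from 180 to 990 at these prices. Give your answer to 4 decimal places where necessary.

Δq_1* = 720

This is Cobb-Douglas in (q_1−20, q_2−6): tangency gives 2/3·p_2·(q_2−6) = 1/3·p_1·(q_1−20).
Substituting into the budget: q_1* = 20 + 2/3·(I − 20·p_1 − 6·p_2)/p_1, and q_2* = 6 + 1/3·(…)/p_2.
Discretionary income = 180 − 20·0.75 − 6·5 = 135; q_1* = 20 + 2/3·135/0.75 = 140.
At I' = 990: q_1* = 860. Change: 860 − 140 = 720.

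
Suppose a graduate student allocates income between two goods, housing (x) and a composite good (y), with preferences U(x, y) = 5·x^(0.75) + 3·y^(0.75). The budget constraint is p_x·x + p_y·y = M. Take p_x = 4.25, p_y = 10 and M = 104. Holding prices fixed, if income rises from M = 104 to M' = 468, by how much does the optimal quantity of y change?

Δy* = 0.3586

From the CES first-order condition, (5/3)·(y/x)^(0.25) = p_x/p_y.
Hence y/x = ((3/5)·p_x/p_y)^(1/(0.25)), i.e. raised to the 4 power.
Substitute y = (y/x)·x into the budget: x* = M/(p_x + p_y·(y/x)).
Numerically y/x = 0.004228, so x* = 104/(4.25 + 10·0.004228) = 24.2295 and y* = 0.004228·24.2295 = 0.1024.
At M' = 468: y* = 0.461. Change: 0.461 − 0.1024 = 0.3586.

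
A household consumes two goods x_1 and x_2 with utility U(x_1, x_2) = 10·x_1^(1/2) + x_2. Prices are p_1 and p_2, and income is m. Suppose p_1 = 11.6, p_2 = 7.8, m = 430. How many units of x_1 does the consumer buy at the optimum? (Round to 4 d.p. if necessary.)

x_1* = 11.3035

Set MRS = p_1/p_2: 5·x_1^(−1/2) = p_1/p_2.
Solve: √x_1 = 5·p_2/p_1, so x_1*(p_1,p_2) = (5·p_2/p_1)², and x_2* = (m − p_1·x_1*)/p_2.
Plugging in: x_1* = (5·7.8/11.6)² = 11.3035.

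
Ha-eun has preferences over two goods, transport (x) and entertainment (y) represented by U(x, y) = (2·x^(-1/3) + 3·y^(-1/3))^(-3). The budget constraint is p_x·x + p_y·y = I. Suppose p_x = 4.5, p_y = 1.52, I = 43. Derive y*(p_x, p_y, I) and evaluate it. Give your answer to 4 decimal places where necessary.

y* = 14.3764

Substitute y = (y/x)·x into the budget: x* = I/(p_x + p_y·(y/x)).
Numerically y/x = 3.05911, so x* = 43/(4.5 + 1.52·3.05911) = 4.6995 and y* = 3.05911·4.6995 = 14.3764.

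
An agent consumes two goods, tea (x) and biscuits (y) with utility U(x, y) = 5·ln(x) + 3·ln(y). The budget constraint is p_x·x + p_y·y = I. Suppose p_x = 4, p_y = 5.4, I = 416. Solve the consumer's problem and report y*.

y* = 28.8889

The MRS is (5/3)·y/x. Set MRS = p_x/p_y.
Rearranging, p_y·y = (3/5)·p_x·x. Substituting into the budget gives p_x·x·(1 + (3/5)) = I.
Demand: x*(p_x,p_y,I) = 0.625·I/p_x and y* = 0.375·I/p_y.
At p_x=4, p_y=5.4, I=416: y* = 0.375·416/5.4 = 28.8889.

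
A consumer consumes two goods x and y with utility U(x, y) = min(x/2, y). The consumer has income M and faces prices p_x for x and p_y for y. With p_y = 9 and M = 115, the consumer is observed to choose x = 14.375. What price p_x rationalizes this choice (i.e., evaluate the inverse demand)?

With perfect complements, no substitution: consume in ratio x:y = 2:1.
Budget: p_x·x + p_y·(1/2)·x = M, so (2·p_x + p_y)·x = 2·M.
Demand: x*(p_x,p_y,M) = 2·M/(2·p_x + p_y), y* = M/(2·p_x + p_y).
Set x* = 14.375 in the demand function and solve for p_x: p_x = 3.5.

p_x = 3.5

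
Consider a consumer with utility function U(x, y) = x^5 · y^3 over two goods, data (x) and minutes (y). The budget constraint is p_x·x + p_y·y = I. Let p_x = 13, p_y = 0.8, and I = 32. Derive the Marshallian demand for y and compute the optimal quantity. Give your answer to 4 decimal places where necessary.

Tangency: MRS = (5/3)·y/x = p_x/p_y.
So 5·p_y·y = 3·p_x·x; combined with the budget, a share 0.625 of income goes to x.
Demand: x*(p_x,p_y,I) = 0.625·I/p_x and y* = 0.375·I/p_y.
At p_x=13, p_y=0.8, I=32: y* = 0.375·32/0.8 = 15.

y* = 15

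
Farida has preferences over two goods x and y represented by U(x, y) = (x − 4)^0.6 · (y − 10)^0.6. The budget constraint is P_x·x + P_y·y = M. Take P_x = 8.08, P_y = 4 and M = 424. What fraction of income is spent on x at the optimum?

This is Cobb-Douglas in (x−4, y−10): tangency gives 0.6·P_y·(y−10) = 0.6·P_x·(x−4).
Substituting into the budget: x* = 4 + 0.5·(M − 4·P_x − 10·P_y)/P_x, and y* = 10 + 0.5·(…)/P_y.
Discretionary income = 424 − 4·8.08 − 10·4 = 351.68; x* = 4 + 0.5·351.68/8.08 = 25.7624; y* = 10 + 0.5·351.68/4 = 53.96.
Expenditure on x: 8.08·25.7624 = 208.16; share = 0.4909.

share on x = 0.4909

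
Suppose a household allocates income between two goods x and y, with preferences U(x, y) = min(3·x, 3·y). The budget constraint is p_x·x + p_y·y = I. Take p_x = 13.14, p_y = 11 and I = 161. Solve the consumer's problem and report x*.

x* = 6.6694

Demand: x*(p_x,p_y,I) = 3·I/(3·p_x + 3·p_y), y* = 3·I/(3·p_x + 3·p_y).
Here 3·13.14 + 3·11 = 72.42, giving x* = 6.6694.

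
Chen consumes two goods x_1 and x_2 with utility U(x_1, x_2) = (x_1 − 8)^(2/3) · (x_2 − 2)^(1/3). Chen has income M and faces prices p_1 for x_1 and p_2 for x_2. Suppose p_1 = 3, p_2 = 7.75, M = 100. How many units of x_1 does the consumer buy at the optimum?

x_1* = 21.4444

This is Cobb-Douglas in (x_1−8, x_2−2): tangency gives 2/3·p_2·(x_2−2) = 1/3·p_1·(x_1−8).
After buying the subsistence bundle (8, 2), a share 2/3 of the remaining income goes to x_1: x_1* = 8 + 2/3·(M − 8p_1 − 2p_2)/p_1.
Discretionary income = 100 − 8·3 − 2·7.75 = 60.5; x_1* = 8 + 2/3·60.5/3 = 21.4444.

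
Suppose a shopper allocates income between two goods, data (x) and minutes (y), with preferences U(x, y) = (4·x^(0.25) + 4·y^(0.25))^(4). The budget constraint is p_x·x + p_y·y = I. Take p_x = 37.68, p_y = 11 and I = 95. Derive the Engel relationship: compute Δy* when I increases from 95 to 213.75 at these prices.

MRS = MU_x/MU_y = (y/x)^(0.75). Set equal to p_x/p_y.
Hence y/x = (p_x/p_y)^(1/(0.75)), i.e. raised to the 4/3 power.
With the ratio pinned down, the budget gives x* = I/(p_x + p_y·(y/x)) and y* = (y/x)·x*.
Numerically y/x = 5.16366, so x* = 95/(37.68 + 11·5.16366) = 1.0055 and y* = 5.16366·1.0055 = 5.1921.
At I' = 213.75: y* = 11.6821. Change: 11.6821 − 5.1921 = 6.4901.

Δy* = 6.4901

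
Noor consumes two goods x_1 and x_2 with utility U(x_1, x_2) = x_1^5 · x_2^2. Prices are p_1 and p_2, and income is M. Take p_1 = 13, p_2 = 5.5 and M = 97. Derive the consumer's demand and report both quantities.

x_1* = 5.3297, x_2* = 5.039

The MRS is (5/2)·x_2/x_1. Set MRS = p_1/p_2.
So 5·p_2·x_2 = 2·p_1·x_1; combined with the budget, a share 5/7 of income goes to x_1.
Demand: x_1*(p_1,p_2,M) = 5/7·M/p_1 and x_2* = 2/7·M/p_2.
At p_1=13, p_2=5.5, M=97: x_1* = 5/7·97/13 = 5.3297, x_2* = 5.039.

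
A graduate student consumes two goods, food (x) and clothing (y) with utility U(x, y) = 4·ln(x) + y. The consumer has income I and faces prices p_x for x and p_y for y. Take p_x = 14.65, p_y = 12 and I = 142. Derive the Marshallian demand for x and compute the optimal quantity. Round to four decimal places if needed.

Set MRS = p_x/p_y: (4/x)/1 = p_x/p_y.
So x*(p_x,p_y) = 4·p_y/p_x, independent of income; and y* = (I − 4·p_y)/p_y.
At the given prices: x* = 4·12/14.65 = 3.2765.

x* = 3.2765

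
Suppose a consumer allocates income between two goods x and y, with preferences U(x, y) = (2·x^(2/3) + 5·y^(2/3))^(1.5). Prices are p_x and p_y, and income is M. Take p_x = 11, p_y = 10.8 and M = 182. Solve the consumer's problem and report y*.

y* = 15.8726

MRS = MU_x/MU_y = (2/5)·(y/x)^(1/3). Set equal to p_x/p_y.
Hence y/x = ((5/2)·p_x/p_y)^(1/(1/3)), i.e. raised to the 3 power.
Substitute y = (y/x)·x into the budget: x* = M/(p_x + p_y·(y/x)).
Numerically y/x = 16.50923, so x* = 182/(11 + 10.8·16.50923) = 0.9614 and y* = 16.50923·0.9614 = 15.8726.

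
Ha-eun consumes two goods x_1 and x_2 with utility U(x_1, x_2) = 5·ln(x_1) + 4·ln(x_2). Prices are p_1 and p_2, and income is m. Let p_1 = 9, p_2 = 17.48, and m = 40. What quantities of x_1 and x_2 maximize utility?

Tangency: MRS = (5/4)·x_2/x_1 = p_1/p_2.
So 5·p_2·x_2 = 4·p_1·x_1; combined with the budget, a share 5/9 of income goes to x_1.
Demand: x_1*(p_1,p_2,m) = 5/9·m/p_1 and x_2* = 4/9·m/p_2.
At p_1=9, p_2=17.48, m=40: x_1* = 5/9·40/9 = 2.4691, x_2* = 1.017.

x_1* = 2.4691, x_2* = 1.017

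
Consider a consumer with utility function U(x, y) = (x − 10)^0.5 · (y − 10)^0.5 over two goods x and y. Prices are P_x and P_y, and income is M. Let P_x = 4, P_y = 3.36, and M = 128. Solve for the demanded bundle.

x* = 16.8, y* = 18.0952

MRS = (y−10)/(x−10). Tangency with P_x/P_y gives y−10 = (P_x/P_y)·(x−10).
Substituting into the budget: x* = 10 + 0.5·(M − 10·P_x − 10·P_y)/P_x, and y* = 10 + 0.5·(…)/P_y.
Discretionary income = 128 − 10·4 − 10·3.36 = 54.4; x* = 10 + 0.5·54.4/4 = 16.8; y* = 10 + 0.5·54.4/3.36 = 18.0952.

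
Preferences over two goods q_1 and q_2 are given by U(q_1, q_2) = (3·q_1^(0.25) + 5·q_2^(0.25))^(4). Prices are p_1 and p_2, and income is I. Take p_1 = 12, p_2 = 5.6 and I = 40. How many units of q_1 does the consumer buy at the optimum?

q_1* = 0.9396

MU_q_1 ∝ 3·q_1^(-0.75), MU_q_2 ∝ 5·q_2^(-0.75), so MRS = (3/5)·(q_2/q_1)^(0.75) = p_1/p_2.
Hence q_2/q_1 = ((5/3)·p_1/p_2)^(1/(0.75)), i.e. raised to the 4/3 power.
With the ratio pinned down, the budget gives q_1* = I/(p_1 + p_2·(q_2/q_1)) and q_2* = (q_2/q_1)·q_1*.
Numerically q_2/q_1 = 5.45912, so q_1* = 40/(12 + 5.6·5.45912) = 0.9396.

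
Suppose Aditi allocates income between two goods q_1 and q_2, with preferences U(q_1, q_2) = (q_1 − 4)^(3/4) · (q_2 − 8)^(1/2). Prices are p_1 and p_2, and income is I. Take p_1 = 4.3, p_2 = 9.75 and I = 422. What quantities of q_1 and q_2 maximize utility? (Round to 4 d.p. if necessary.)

q_1* = 49.6, q_2* = 21.4072

Let q_1' = q_1−4, q_2' = q_2−8. MRS = (3/2)·q_2'/q_1' = p_1/p_2.
After buying the subsistence bundle (4, 8), a share 0.6 of the remaining income goes to q_1: q_1* = 4 + 0.6·(I − 4p_1 − 8p_2)/p_1.
Discretionary income = 422 − 4·4.3 − 8·9.75 = 326.8; q_1* = 4 + 0.6·326.8/4.3 = 49.6; q_2* = 8 + 0.4·326.8/9.75 = 21.4072.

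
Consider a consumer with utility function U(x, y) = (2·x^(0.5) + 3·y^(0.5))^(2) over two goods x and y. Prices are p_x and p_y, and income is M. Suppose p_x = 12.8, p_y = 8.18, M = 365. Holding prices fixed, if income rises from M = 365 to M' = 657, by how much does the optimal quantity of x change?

Δx* = 5.0461

MU_x ∝ 2·x^(-0.5), MU_y ∝ 3·y^(-0.5), so MRS = (2/3)·(y/x)^(0.5) = p_x/p_y.
Hence y/x = ((3/2)·p_x/p_y)^(1/(0.5)), i.e. raised to the 2 power.
Substitute y = (y/x)·x into the budget: x* = M/(p_x + p_y·(y/x)).
Numerically y/x = 5.509293, so x* = 365/(12.8 + 8.18·5.509293) = 6.3077.
At M' = 657: x* = 11.3538. Change: 11.3538 − 6.3077 = 5.0461.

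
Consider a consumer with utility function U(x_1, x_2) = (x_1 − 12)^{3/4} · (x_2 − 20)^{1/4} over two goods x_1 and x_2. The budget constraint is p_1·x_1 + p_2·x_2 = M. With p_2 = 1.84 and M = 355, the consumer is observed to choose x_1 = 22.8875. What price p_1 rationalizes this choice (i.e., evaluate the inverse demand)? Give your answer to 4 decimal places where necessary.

MRS = 3·(x_2−20)/(x_1−12). Tangency with p_1/p_2 gives x_2−20 = (1/3)·(p_1/p_2)·(x_1−12).
Substituting into the budget: x_1* = 12 + 0.75·(M − 12·p_1 − 20·p_2)/p_1, and x_2* = 20 + 0.25·(…)/p_2.
Set x_1* = 22.8875 in the demand function and solve for p_1: p_1 = 12.

p_1 = 12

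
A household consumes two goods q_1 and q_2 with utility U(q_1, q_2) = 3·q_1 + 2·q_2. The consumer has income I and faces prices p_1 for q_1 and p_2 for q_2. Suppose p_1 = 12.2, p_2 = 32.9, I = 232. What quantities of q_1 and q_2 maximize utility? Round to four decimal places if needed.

q_1* = 19.0164, q_2* = 0

q_1 gives more utility per dollar, so spend all income on q_1: q_1* = I/p_1, q_2* = 0.
Numerically: q_1* = 19.0164, q_2* = 0.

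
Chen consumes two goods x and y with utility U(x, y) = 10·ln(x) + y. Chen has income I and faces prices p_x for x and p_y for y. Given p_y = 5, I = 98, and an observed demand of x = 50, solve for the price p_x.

p_x = 1

MU_x = 10/x, MU_y = 1. Tangency: 10/x = p_x/p_y.
So x*(p_x,p_y) = 10·p_y/p_x, independent of income; and y* = (I − 10·p_y)/p_y.
Set x* = 50 in the demand function and solve for p_x: p_x = 1.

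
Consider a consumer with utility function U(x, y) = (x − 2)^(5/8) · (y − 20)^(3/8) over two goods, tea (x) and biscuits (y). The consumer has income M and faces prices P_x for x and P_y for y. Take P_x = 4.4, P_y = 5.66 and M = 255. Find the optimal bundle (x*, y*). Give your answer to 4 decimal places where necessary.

x* = 20.892, y* = 28.8118

This is Cobb-Douglas in (x−2, y−20): tangency gives 0.625·P_y·(y−20) = 0.375·P_x·(x−2).
After buying the subsistence bundle (2, 20), a share 0.625 of the remaining income goes to x: x* = 2 + 0.625·(M − 2P_x − 20P_y)/P_x.
Discretionary income = 255 − 2·4.4 − 20·5.66 = 133; x* = 2 + 0.625·133/4.4 = 20.892; y* = 20 + 0.375·133/5.66 = 28.8118.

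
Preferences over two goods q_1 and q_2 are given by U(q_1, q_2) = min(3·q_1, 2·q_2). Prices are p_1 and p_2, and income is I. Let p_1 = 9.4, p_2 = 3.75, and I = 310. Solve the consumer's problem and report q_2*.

q_2* = 30.9484

Leontief preferences: the optimum is at the kink where q_1/2 = q_2/3, i.e. q_2 = (3/2)·q_1.
Budget: p_1·q_1 + p_2·(3/2)·q_1 = I, so (2·p_1 + 3·p_2)·q_1 = 2·I.
Demand: q_1*(p_1,p_2,I) = 2·I/(2·p_1 + 3·p_2), q_2* = 3·I/(2·p_1 + 3·p_2).
Here 2·9.4 + 3·3.75 = 30.05, giving q_2* = 30.9484.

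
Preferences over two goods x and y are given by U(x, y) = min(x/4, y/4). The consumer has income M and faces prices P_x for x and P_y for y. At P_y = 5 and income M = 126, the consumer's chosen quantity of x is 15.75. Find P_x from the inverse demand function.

P_x = 3

Leontief preferences: the optimum is at the kink where x/4 = y/4, i.e. y = x.
Budget: P_x·x + P_y·x = M, so (4·P_x + 4·P_y)·x = 4·M.
Demand: x*(P_x,P_y,M) = 4·M/(4·P_x + 4·P_y), y* = 4·M/(4·P_x + 4·P_y).
Set x* = 15.75 in the demand function and solve for P_x: P_x = 3.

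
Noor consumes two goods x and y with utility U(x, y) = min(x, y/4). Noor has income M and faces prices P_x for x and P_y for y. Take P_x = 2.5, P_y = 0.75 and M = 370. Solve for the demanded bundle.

Demand: x*(P_x,P_y,M) = M/(P_x + 4·P_y), y* = 4·M/(P_x + 4·P_y).
Here 2.5 + 4·0.75 = 5.5, giving x* = 67.2727 and y* = 269.0909.

x* = 67.2727, y* = 269.0909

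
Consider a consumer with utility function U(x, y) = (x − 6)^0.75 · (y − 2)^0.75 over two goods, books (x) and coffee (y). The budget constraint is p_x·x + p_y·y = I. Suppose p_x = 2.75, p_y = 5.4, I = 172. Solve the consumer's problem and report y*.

y* = 15.3981

Let x' = x−6, y' = y−2. MRS = y'/x' = p_x/p_y.
After buying the subsistence bundle (6, 2), a share 0.5 of the remaining income goes to x: x* = 6 + 0.5·(I − 6p_x − 2p_y)/p_x.
Discretionary income = 172 − 6·2.75 − 2·5.4 = 144.7; y* = 2 + 0.5·144.7/5.4 = 15.3981.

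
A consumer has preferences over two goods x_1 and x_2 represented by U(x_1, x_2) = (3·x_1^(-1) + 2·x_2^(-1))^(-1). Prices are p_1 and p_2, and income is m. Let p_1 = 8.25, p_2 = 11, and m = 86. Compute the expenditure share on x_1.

share on x_1 = 0.5147

With the ratio pinned down, the budget gives x_1* = m/(p_1 + p_2·(x_2/x_1)) and x_2* = (x_2/x_1)·x_1*.
Numerically x_2/x_1 = 0.707107, so x_1* = 86/(8.25 + 11·0.707107) = 5.3656 and x_2* = 0.707107·5.3656 = 3.794.
Expenditure on x_1: 8.25·5.3656 = 44.2658; share = 0.5147.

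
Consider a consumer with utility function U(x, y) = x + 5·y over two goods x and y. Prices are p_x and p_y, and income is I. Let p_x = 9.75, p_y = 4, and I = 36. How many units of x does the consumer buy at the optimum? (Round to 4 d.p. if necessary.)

x* = 0

Perfect substitutes: compare marginal utility per dollar. 1/p_x vs 5/p_y → 0.1026 vs 1.25.
y gives more utility per dollar, so spend all income on y: y* = I/p_y, x* = 0.
Numerically: x* = 0, y* = 9.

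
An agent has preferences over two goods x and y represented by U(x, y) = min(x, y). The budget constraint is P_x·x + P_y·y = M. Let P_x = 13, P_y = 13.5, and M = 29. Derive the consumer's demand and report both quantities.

x* = 1.0943, y* = 1.0943

Leontief preferences: the optimum is at the kink where x/1 = y/1, i.e. y = x.
Budget: P_x·x + P_y·x = M, so (P_x + P_y)·x = M.
Demand: x*(P_x,P_y,M) = M/(P_x + P_y), y* = M/(P_x + P_y).
Here 13 + 13.5 = 26.5, giving x* = 1.0943 and y* = 1.0943.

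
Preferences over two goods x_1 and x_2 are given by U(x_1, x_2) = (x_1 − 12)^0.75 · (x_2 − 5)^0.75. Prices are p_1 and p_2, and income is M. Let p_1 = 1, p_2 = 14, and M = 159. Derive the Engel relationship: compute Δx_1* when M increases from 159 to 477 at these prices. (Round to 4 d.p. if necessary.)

Let x_1' = x_1−12, x_2' = x_2−5. MRS = x_2'/x_1' = p_1/p_2.
Substituting into the budget: x_1* = 12 + 0.5·(M − 12·p_1 − 5·p_2)/p_1, and x_2* = 5 + 0.5·(…)/p_2.
Discretionary income = 159 − 12·1 − 5·14 = 77; x_1* = 12 + 0.5·77/1 = 50.5.
At M' = 477: x_1* = 209.5. Change: 209.5 − 50.5 = 159.

Δx_1* = 159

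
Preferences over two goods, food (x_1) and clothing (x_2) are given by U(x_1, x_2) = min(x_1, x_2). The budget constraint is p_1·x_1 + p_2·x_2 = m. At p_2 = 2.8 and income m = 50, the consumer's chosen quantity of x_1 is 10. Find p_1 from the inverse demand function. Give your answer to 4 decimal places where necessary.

p_1 = 2.2

With perfect complements, no substitution: consume in ratio x_1:x_2 = 1:1.
Budget: p_1·x_1 + p_2·x_1 = m, so (p_1 + p_2)·x_1 = m.
Demand: x_1*(p_1,p_2,m) = m/(p_1 + p_2), x_2* = m/(p_1 + p_2).
Set x_1* = 10 in the demand function and solve for p_1: p_1 = 2.2.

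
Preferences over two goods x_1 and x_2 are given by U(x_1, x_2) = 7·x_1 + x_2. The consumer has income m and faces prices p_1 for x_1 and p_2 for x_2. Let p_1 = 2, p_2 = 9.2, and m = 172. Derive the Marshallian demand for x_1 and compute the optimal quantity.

Perfect substitutes: compare marginal utility per dollar. 7/p_1 vs 1/p_2 → 3.5 vs 0.1087.
x_1 gives more utility per dollar, so spend all income on x_1: x_1* = m/p_1, x_2* = 0.
Numerically: x_1* = 86, x_2* = 0.

x_1* = 86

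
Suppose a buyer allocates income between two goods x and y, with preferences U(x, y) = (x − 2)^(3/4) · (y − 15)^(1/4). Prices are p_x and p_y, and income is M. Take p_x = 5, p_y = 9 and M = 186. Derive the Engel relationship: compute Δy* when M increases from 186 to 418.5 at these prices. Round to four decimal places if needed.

Δy* = 6.4583

MRS = 3·(y−15)/(x−2). Tangency with p_x/p_y gives y−15 = (1/3)·(p_x/p_y)·(x−2).
After buying the subsistence bundle (2, 15), a share 0.75 of the remaining income goes to x: x* = 2 + 0.75·(M − 2p_x − 15p_y)/p_x.
Discretionary income = 186 − 2·5 − 15·9 = 41; y* = 15 + 0.25·41/9 = 16.1389.
At M' = 418.5: y* = 22.5972. Change: 22.5972 − 16.1389 = 6.4583.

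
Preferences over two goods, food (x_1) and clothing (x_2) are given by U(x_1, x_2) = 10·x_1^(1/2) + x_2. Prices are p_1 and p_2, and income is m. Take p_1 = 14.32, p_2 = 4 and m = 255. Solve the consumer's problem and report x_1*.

Plugging in: x_1* = (5·4/14.32)² = 1.9506.

x_1* = 1.9506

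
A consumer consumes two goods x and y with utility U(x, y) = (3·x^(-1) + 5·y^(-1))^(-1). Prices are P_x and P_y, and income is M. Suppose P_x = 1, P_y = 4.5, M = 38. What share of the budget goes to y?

Numerically y/x = 0.608581, so x* = 38/(1 + 4.5·0.608581) = 10.1642 and y* = 0.608581·10.1642 = 6.1857.
Expenditure on y: 4.5·6.1857 = 27.8358; share = 0.7325.

share on y = 0.7325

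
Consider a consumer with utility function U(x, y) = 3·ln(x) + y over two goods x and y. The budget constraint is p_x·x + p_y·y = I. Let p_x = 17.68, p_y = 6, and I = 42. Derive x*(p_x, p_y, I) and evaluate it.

x* = 1.0181

Set MRS = p_x/p_y: (3/x)/1 = p_x/p_y.
So x*(p_x,p_y) = 3·p_y/p_x, independent of income; and y* = (I − 3·p_y)/p_y.
At the given prices: x* = 3·6/17.68 = 1.0181.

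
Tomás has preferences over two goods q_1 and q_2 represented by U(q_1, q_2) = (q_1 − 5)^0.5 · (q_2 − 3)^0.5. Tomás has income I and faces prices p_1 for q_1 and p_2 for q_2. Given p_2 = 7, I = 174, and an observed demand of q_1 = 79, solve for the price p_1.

Let q_1' = q_1−5, q_2' = q_2−3. MRS = q_2'/q_1' = p_1/p_2.
After buying the subsistence bundle (5, 3), a share 0.5 of the remaining income goes to q_1: q_1* = 5 + 0.5·(I − 5p_1 − 3p_2)/p_1.
Set q_1* = 79 in the demand function and solve for p_1: p_1 = 1.

p_1 = 1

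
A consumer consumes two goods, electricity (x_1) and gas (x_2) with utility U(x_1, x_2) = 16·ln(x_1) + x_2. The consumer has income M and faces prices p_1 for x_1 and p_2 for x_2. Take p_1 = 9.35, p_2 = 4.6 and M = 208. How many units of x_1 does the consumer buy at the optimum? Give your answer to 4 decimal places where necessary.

Set MRS = p_1/p_2: (16/x_1)/1 = p_1/p_2.
So x_1*(p_1,p_2) = 16·p_2/p_1, independent of income; and x_2* = (M − 16·p_2)/p_2.
At the given prices: x_1* = 16·4.6/9.35 = 7.8717.

x_1* = 7.8717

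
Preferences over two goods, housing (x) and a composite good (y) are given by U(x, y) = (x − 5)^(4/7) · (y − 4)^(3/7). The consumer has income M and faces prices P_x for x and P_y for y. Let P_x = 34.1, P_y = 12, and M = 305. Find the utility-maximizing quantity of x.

Let x' = x−5, y' = y−4. MRS = (4/3)·y'/x' = P_x/P_y.
Substituting into the budget: x* = 5 + 4/7·(M − 5·P_x − 4·P_y)/P_x, and y* = 4 + 3/7·(…)/P_y.
Discretionary income = 305 − 5·34.1 − 4·12 = 86.5; x* = 5 + 4/7·86.5/34.1 = 6.4495.

x* = 6.4495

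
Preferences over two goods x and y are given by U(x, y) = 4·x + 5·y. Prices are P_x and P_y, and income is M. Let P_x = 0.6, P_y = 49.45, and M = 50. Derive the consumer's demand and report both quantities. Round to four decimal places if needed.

Perfect substitutes: compare marginal utility per dollar. 4/P_x vs 5/P_y → 6.6667 vs 0.1011.
x gives more utility per dollar, so spend all income on x: x* = M/P_x, y* = 0.
Numerically: x* = 83.3333, y* = 0.

x* = 83.3333, y* = 0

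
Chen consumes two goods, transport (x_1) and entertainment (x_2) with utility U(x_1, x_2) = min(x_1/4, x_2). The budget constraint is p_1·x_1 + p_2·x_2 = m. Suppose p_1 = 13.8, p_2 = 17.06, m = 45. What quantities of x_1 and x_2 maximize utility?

x_1* = 2.491, x_2* = 0.6228

With perfect complements, no substitution: consume in ratio x_1:x_2 = 4:1.
Budget: p_1·x_1 + p_2·(1/4)·x_1 = m, so (4·p_1 + p_2)·x_1 = 4·m.
Demand: x_1*(p_1,p_2,m) = 4·m/(4·p_1 + p_2), x_2* = m/(4·p_1 + p_2).
Here 4·13.8 + 17.06 = 72.26, giving x_1* = 2.491 and x_2* = 0.6228.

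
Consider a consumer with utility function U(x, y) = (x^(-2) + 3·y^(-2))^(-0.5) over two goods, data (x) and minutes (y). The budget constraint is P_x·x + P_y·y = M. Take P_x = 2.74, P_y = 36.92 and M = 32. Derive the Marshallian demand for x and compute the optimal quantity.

With the ratio pinned down, the budget gives x* = M/(P_x + P_y·(y/x)) and y* = (y/x)·x*.
Numerically y/x = 0.606089, so x* = 32/(2.74 + 36.92·0.606089) = 1.274.

x* = 1.274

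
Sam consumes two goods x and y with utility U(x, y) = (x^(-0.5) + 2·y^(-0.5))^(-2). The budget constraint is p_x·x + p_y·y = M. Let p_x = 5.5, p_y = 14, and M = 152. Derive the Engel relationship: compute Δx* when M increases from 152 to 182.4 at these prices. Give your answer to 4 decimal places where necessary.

Δx* = 1.745

MRS = MU_x/MU_y = (1/2)·(y/x)^(1.5). Set equal to p_x/p_y.
Solve for the ratio: y/x = [2·p_x/p_y]^(2/3).
With the ratio pinned down, the budget gives x* = M/(p_x + p_y·(y/x)) and y* = (y/x)·x*.
Numerically y/x = 0.851484, so x* = 152/(5.5 + 14·0.851484) = 8.7252.
At M' = 182.4: x* = 10.4703. Change: 10.4703 − 8.7252 = 1.745.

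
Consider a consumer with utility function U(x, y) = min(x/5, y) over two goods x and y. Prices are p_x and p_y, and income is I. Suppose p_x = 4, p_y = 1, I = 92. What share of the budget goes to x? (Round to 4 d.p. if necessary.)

Leontief preferences: the optimum is at the kink where x/5 = y/1, i.e. y = (1/5)·x.
Budget: p_x·x + p_y·(1/5)·x = I, so (5·p_x + p_y)·x = 5·I.
Demand: x*(p_x,p_y,I) = 5·I/(5·p_x + p_y), y* = I/(5·p_x + p_y).
Here 5·4 + 1 = 21, giving x* = 21.9048 and y* = 4.381.
Expenditure on x: 4·21.9048 = 87.619; share = 0.9524.

share on x = 0.9524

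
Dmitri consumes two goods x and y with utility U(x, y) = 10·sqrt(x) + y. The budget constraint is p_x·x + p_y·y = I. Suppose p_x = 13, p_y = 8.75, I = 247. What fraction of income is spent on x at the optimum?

Thus x* = (5·p_y/p_x)² — independent of I — with the rest of income spent on y.
Plugging in: x* = (5·8.75/13)² = 11.3258, y* = 11.4016.
Expenditure on x: 13·11.3258 = 147.2356; share = 0.5961.

share on x = 0.5961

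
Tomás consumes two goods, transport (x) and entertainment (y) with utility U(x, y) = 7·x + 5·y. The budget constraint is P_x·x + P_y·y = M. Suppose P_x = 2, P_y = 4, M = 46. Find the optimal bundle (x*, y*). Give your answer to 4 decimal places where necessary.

x* = 23, y* = 0

Linear utility — the consumer picks whichever good has higher MU/price: 7/2 = 3.5 vs 5/4 = 1.25.
x gives more utility per dollar, so spend all income on x: x* = M/P_x, y* = 0.
Numerically: x* = 23, y* = 0.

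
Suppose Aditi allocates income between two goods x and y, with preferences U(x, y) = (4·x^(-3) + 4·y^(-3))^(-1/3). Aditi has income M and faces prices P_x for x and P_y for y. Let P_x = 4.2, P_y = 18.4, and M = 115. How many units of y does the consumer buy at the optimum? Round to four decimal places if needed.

y* = 4.6984

MU_x ∝ 4·x^(-4), MU_y ∝ 4·y^(-4), so MRS = (y/x)^(4) = P_x/P_y.
Solve for the ratio: y/x = [P_x/P_y]^(0.25).
Substitute y = (y/x)·x into the budget: x* = M/(P_x + P_y·(y/x)).
Numerically y/x = 0.691207, so x* = 115/(4.2 + 18.4·0.691207) = 6.7974 and y* = 0.691207·6.7974 = 4.6984.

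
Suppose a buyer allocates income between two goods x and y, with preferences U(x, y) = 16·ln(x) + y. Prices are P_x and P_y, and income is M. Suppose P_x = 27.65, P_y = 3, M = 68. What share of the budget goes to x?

share on x = 0.7059

Set MRS = P_x/P_y: (16/x)/1 = P_x/P_y.
So x*(P_x,P_y) = 16·P_y/P_x, independent of income; and y* = (M − 16·P_y)/P_y.
At the given prices: x* = 16·3/27.65 = 1.736, and y* = 6.6667.
Expenditure on x: 27.65·1.736 = 48; share = 0.7059.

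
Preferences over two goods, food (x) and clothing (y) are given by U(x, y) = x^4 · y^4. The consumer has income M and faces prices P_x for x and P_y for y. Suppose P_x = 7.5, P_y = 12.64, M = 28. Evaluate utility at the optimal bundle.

MU_x/MU_y = (4·y)/(4·x); tangency sets this equal to P_x/P_y.
So 4·P_y·y = 4·P_x·x; combined with the budget, a share 0.5 of income goes to x.
Demand: x*(P_x,P_y,M) = 0.5·M/P_x and y* = 0.5·M/P_y.
At P_x=7.5, P_y=12.64, M=28: x* = 0.5·28/7.5 = 1.8667, y* = 1.1076.
Utility at the optimum: U(1.8667, 1.1076) = 18.2722.

V = 18.2722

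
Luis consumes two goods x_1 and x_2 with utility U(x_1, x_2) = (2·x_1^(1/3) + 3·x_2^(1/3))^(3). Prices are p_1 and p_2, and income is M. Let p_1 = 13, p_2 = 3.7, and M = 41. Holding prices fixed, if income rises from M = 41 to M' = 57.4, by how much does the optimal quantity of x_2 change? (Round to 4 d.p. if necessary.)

MU_x_1 ∝ 2·x_1^(-2/3), MU_x_2 ∝ 3·x_2^(-2/3), so MRS = (2/3)·(x_2/x_1)^(2/3) = p_1/p_2.
Hence x_2/x_1 = ((3/2)·p_1/p_2)^(1/(2/3)), i.e. raised to the 1.5 power.
With the ratio pinned down, the budget gives x_1* = M/(p_1 + p_2·(x_2/x_1)) and x_2* = (x_2/x_1)·x_1*.
Numerically x_2/x_1 = 12.098996, so x_1* = 41/(13 + 3.7·12.098996) = 0.7098 and x_2* = 12.098996·0.7098 = 8.5873.
At M' = 57.4: x_2* = 12.0223. Change: 12.0223 − 8.5873 = 3.4349.

Δx_2* = 3.4349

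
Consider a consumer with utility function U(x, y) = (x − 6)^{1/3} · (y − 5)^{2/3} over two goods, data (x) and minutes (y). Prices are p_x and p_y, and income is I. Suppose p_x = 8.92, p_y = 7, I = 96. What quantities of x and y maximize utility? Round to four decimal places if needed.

MRS = (1/2)·(y−5)/(x−6). Tangency with p_x/p_y gives y−5 = 2·(p_x/p_y)·(x−6).
Substituting into the budget: x* = 6 + 1/3·(I − 6·p_x − 5·p_y)/p_x, and y* = 5 + 2/3·(…)/p_y.
Discretionary income = 96 − 6·8.92 − 5·7 = 7.48; x* = 6 + 1/3·7.48/8.92 = 6.2795; y* = 5 + 2/3·7.48/7 = 5.7124.

x* = 6.2795, y* = 5.7124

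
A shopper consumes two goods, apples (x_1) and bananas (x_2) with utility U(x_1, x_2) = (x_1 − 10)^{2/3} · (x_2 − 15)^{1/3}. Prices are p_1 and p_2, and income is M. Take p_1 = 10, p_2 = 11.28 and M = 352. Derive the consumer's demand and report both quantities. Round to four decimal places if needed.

This is Cobb-Douglas in (x_1−10, x_2−15): tangency gives 2/3·p_2·(x_2−15) = 1/3·p_1·(x_1−10).
Substituting into the budget: x_1* = 10 + 2/3·(M − 10·p_1 − 15·p_2)/p_1, and x_2* = 15 + 1/3·(…)/p_2.
Discretionary income = 352 − 10·10 − 15·11.28 = 82.8; x_1* = 10 + 2/3·82.8/10 = 15.52; x_2* = 15 + 1/3·82.8/11.28 = 17.4468.

x_1* = 15.52, x_2* = 17.4468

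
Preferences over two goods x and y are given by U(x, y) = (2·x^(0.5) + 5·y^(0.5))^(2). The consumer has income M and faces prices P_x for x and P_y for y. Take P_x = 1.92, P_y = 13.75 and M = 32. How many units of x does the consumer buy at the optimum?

MRS = MU_x/MU_y = (2/5)·(y/x)^(0.5). Set equal to P_x/P_y.
Hence y/x = ((5/2)·P_x/P_y)^(1/(0.5)), i.e. raised to the 2 power.
Substitute y = (y/x)·x into the budget: x* = M/(P_x + P_y·(y/x)).
Numerically y/x = 0.121864, so x* = 32/(1.92 + 13.75·0.121864) = 8.8997.

x* = 8.8997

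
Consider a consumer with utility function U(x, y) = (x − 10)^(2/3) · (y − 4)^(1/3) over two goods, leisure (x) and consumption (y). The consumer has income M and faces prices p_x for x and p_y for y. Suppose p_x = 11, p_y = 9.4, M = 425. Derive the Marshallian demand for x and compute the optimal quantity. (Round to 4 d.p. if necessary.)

Discretionary income = 425 − 10·11 − 4·9.4 = 277.4; x* = 10 + 2/3·277.4/11 = 26.8121.

x* = 26.8121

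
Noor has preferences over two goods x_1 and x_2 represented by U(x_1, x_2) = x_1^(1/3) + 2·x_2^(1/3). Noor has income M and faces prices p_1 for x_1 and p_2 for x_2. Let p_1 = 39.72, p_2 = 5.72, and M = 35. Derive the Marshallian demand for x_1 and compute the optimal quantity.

x_1* = 0.1042

MU_x_1 ∝ x_1^(-2/3), MU_x_2 ∝ 2·x_2^(-2/3), so MRS = (1/2)·(x_2/x_1)^(2/3) = p_1/p_2.
Hence x_2/x_1 = (2·p_1/p_2)^(1/(2/3)), i.e. raised to the 1.5 power.
Substitute x_2 = (x_2/x_1)·x_1 into the budget: x_1* = M/(p_1 + p_2·(x_2/x_1)).
Numerically x_2/x_1 = 51.756489, so x_1* = 35/(39.72 + 5.72·51.756489) = 0.1042.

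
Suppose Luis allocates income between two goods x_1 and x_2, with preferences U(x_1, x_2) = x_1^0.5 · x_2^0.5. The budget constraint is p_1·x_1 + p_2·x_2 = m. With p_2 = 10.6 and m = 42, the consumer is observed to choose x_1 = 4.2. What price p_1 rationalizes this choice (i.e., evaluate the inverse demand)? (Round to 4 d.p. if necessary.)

MU_x_1/MU_x_2 = (0.5·x_2)/(0.5·x_1); tangency sets this equal to p_1/p_2.
Rearranging, p_2·x_2 = p_1·x_1. Substituting into the budget gives p_1·x_1·(1 + 1) = m.
Demand: x_1*(p_1,p_2,m) = 0.5·m/p_1 and x_2* = 0.5·m/p_2.
Set x_1* = 4.2 in the demand function and solve for p_1: p_1 = 5.

p_1 = 5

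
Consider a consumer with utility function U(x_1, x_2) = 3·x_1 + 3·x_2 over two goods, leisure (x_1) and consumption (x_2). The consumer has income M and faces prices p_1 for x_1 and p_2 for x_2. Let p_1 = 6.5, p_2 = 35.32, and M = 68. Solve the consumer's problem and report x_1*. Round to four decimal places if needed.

Perfect substitutes: compare marginal utility per dollar. 3/p_1 vs 3/p_2 → 0.4615 vs 0.0849.
x_1 gives more utility per dollar, so spend all income on x_1: x_1* = M/p_1, x_2* = 0.
Numerically: x_1* = 10.4615, x_2* = 0.

x_1* = 10.4615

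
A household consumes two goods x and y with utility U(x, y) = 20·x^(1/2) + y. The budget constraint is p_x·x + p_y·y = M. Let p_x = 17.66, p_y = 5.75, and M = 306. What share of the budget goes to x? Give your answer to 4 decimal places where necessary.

Utility is quasi-linear in y; the FOC for x is 10/√x = p_x/p_y.
Solve: √x = 10·p_y/p_x, so x*(p_x,p_y) = (10·p_y/p_x)², and y* = (M − p_x·x*)/p_y.
Plugging in: x* = (10·5.75/17.66)² = 10.6012, y* = 20.6579.
Expenditure on x: 17.66·10.6012 = 187.2169; share = 0.6118.

share on x = 0.6118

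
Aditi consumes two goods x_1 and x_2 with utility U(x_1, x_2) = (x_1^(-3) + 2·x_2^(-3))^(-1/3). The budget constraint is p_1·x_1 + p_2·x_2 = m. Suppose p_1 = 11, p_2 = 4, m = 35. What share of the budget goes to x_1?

From the CES first-order condition, (1/2)·(x_2/x_1)^(4) = p_1/p_2.
Hence x_2/x_1 = (2·p_1/p_2)^(1/(4)), i.e. raised to the 0.25 power.
Substitute x_2 = (x_2/x_1)·x_1 into the budget: x_1* = m/(p_1 + p_2·(x_2/x_1)).
Numerically x_2/x_1 = 1.531407, so x_1* = 35/(11 + 4·1.531407) = 2.0437 and x_2* = 1.531407·2.0437 = 3.1298.
Expenditure on x_1: 11·2.0437 = 22.4809; share = 0.6423.

share on x_1 = 0.6423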